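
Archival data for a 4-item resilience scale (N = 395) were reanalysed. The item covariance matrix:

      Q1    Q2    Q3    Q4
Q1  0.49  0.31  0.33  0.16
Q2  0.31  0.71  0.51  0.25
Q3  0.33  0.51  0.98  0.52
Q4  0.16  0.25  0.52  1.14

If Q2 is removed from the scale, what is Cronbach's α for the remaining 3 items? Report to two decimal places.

Cronbach's α = 0.65

Remaining items: Q1, Q3, Q4 (k = 3).
ΣVar(i) = 0.49 + 0.98 + 1.14 = 2.61
Var(T) = 2.61 + 2 × 1.01 = 4.63
α (item deleted) = (3/2)·(1 − 2.61/4.63) = 0.65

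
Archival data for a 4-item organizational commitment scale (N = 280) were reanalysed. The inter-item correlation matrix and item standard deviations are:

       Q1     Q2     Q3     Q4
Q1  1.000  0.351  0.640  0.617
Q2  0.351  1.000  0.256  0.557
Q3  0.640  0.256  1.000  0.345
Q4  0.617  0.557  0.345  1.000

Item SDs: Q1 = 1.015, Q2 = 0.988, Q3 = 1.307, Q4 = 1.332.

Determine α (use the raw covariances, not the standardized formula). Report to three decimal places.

α = 0.765

Σσ²ᵢ = 1.015² + 0.988² + 1.307² + 1.332² = 5.4888
Covariances σ_ij = r_ij · s_i · s_j:
  σ(Q1,Q2) = 0.351 × 1.015 × 0.988 = 0.3520
  σ(Q1,Q3) = 0.640 × 1.015 × 1.307 = 0.8490
  σ(Q1,Q4) = 0.617 × 1.015 × 1.332 = 0.8342
  σ(Q2,Q3) = 0.256 × 0.988 × 1.307 = 0.3306
  σ(Q2,Q4) = 0.557 × 0.988 × 1.332 = 0.7330
  σ(Q3,Q4) = 0.345 × 1.307 × 1.332 = 0.6006
σ²_T = Σσ²ᵢ + 2·Σσ_ij = 5.4888 + 2 × 3.6994 = 12.8876
α = (4/3)·(1 − 5.4888/12.8876) = 0.765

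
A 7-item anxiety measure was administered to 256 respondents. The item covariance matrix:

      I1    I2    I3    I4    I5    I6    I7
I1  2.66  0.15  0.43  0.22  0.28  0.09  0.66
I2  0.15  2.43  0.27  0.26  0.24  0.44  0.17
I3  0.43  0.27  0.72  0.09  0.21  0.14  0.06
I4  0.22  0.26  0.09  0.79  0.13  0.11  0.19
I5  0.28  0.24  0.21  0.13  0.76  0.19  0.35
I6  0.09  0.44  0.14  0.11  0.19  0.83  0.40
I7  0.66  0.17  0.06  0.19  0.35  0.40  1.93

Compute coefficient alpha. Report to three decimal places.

sum of item variances = 2.66 + 2.43 + 0.72 + 0.79 + 0.76 + 0.83 + 1.93 = 10.12
Sum of the distinct covariances = 5.08
Var(T) = 10.12 + 2 × 5.08 = 20.28
α = (k/(k−1))·(1 − sum of item variances/Var(T)) = (7/6)·(1 − 10.12/20.28) = 0.584

coefficient alpha = 0.584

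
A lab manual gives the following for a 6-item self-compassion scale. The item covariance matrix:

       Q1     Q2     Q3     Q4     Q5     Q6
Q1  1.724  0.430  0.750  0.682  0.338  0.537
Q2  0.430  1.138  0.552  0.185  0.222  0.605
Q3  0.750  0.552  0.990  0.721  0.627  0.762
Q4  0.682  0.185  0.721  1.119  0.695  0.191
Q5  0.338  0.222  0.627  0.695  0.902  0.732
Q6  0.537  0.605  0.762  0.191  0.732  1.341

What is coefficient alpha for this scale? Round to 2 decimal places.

α = 0.83

Σσ²ᵢ = 1.724 + 1.138 + 0.990 + 1.119 + 0.902 + 1.341 = 7.214
Sum of off-diagonal covariances = 8.029
σ²_total = 7.214 + 2 × 8.029 = 23.272
α = (k/(k−1))·(1 − Σσ²ᵢ/σ²_total) = (6/5)·(1 − 7.214/23.272) = 0.83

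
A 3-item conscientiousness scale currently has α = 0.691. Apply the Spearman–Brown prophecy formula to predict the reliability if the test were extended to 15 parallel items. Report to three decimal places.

Length factor m = 15/3 = 5.0000
α' = m·α / (1 + (m−1)·α)
   = 15/3 × 0.691 / (1 + (15/3 − 1) × 0.691)
   = 3.4550 / 3.7640 = 0.918

predicted reliability = 0.918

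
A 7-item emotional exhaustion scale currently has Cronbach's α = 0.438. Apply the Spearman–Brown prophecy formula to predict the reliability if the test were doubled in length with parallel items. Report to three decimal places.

Length factor m = 2
α' = m·α / (1 + (m−1)·α)
   = 2 × 0.438 / (1 + (2 − 1) × 0.438)
   = 0.8760 / 1.4380 = 0.609

predicted reliability = 0.609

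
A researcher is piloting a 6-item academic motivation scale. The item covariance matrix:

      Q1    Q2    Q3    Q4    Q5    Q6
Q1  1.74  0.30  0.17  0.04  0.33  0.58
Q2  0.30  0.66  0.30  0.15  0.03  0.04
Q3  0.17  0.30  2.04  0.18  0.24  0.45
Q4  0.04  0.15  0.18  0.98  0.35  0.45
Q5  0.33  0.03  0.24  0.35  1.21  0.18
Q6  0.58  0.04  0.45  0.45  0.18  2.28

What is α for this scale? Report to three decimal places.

sum of item variances = 1.74 + 0.66 + 2.04 + 0.98 + 1.21 + 2.28 = 8.91
Sum of the distinct covariances = 3.79
σ²_total = 8.91 + 2 × 3.79 = 16.49
α = (k/(k−1))·(1 − sum of item variances/σ²_total) = (6/5)·(1 − 8.91/16.49) = 0.552

α = 0.552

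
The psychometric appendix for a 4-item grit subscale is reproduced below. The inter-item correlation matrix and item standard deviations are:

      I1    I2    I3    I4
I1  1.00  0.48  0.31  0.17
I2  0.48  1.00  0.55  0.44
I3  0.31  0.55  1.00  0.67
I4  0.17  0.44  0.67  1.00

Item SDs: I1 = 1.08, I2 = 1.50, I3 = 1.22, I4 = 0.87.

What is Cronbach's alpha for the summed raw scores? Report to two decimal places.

Cronbach's alpha = 0.75

Σσ²ᵢ = 1.08² + 1.50² + 1.22² + 0.87² = 5.6617
Covariances σ_ij = r_ij · s_i · s_j:
  σ(I1,I2) = 0.48 × 1.08 × 1.50 = 0.7776
  σ(I1,I3) = 0.31 × 1.08 × 1.22 = 0.4085
  σ(I1,I4) = 0.17 × 1.08 × 0.87 = 0.1597
  σ(I2,I3) = 0.55 × 1.50 × 1.22 = 1.0065
  σ(I2,I4) = 0.44 × 1.50 × 0.87 = 0.5742
  σ(I3,I4) = 0.67 × 1.22 × 0.87 = 0.7111
σ²_T = Σσ²ᵢ + 2·Σσ_ij = 5.6617 + 2 × 3.6376 = 12.9369
α = (4/3)·(1 − 5.6617/12.9369) = 0.75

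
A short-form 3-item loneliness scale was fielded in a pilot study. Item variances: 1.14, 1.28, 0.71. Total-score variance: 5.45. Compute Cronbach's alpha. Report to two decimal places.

Σσ²ᵢ = 1.14 + 1.28 + 0.71 = 3.13
α = (k/(k−1))·(1 − Σσ²ᵢ/σ²_T) = (3/2)·(1 − 3.13/5.45) = 0.64

Cronbach's alpha = 0.64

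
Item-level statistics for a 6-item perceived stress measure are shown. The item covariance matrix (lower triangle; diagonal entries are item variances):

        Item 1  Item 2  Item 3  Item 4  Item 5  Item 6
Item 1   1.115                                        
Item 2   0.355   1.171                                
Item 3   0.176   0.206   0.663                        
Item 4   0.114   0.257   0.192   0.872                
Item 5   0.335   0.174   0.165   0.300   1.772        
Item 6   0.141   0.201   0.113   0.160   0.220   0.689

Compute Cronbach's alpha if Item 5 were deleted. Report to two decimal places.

α = 0.57

Remaining items: Item 1, Item 2, Item 3, Item 4, Item 6 (k = 5).
Σσ²ᵢ = 1.115 + 1.171 + 0.663 + 0.872 + 0.689 = 4.510
Var(T) = 4.510 + 2 × 1.915 = 8.340
α (item deleted) = (5/4)·(1 − 4.510/8.340) = 0.57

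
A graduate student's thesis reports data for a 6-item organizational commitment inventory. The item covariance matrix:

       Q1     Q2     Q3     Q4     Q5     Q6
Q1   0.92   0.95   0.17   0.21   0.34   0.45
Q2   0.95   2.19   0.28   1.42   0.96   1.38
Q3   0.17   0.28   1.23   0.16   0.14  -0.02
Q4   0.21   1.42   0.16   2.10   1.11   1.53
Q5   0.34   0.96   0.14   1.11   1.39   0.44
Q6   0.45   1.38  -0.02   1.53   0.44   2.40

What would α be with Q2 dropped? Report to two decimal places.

α = 0.66

Remaining items: Q1, Q3, Q4, Q5, Q6 (k = 5).
Σσᵢ² = 0.92 + 1.23 + 2.10 + 1.39 + 2.40 = 8.04
σ²_total = 8.04 + 2 × 4.53 = 17.10
α (item deleted) = (5/4)·(1 − 8.04/17.10) = 0.66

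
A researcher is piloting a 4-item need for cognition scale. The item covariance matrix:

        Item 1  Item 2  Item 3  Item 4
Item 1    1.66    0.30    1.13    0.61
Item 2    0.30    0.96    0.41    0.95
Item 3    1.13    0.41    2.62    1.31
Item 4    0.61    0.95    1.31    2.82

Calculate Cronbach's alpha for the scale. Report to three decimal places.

Cronbach's alpha = 0.719

Σσ²ᵢ = 1.66 + 0.96 + 2.62 + 2.82 = 8.06
Sum of off-diagonal covariances = 4.71
σ²_total = 8.06 + 2 × 4.71 = 17.48
α = (k/(k−1))·(1 − Σσ²ᵢ/σ²_total) = (4/3)·(1 − 8.06/17.48) = 0.719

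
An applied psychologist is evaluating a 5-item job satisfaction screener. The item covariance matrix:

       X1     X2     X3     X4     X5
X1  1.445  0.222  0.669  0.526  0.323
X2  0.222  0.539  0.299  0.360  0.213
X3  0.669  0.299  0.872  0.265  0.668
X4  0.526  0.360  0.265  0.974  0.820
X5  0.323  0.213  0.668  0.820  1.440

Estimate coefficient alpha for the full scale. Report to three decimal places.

Σσ²ᵢ = 1.445 + 0.539 + 0.872 + 0.974 + 1.440 = 5.270
Sum of the distinct covariances = 4.365
σ²_total = 5.270 + 2 × 4.365 = 14.000
α = (k/(k−1))·(1 − Σσ²ᵢ/σ²_total) = (5/4)·(1 − 5.270/14.000) = 0.779

coefficient alpha = 0.779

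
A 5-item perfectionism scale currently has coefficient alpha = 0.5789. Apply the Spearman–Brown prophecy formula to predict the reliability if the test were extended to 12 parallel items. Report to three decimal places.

predicted reliability = 0.767

Length factor m = 12/5 = 2.4000
α' = m·α / (1 + (m−1)·α)
   = 12/5 × 0.5789 / (1 + (12/5 − 1) × 0.5789)
   = 1.3894 / 1.8105 = 0.767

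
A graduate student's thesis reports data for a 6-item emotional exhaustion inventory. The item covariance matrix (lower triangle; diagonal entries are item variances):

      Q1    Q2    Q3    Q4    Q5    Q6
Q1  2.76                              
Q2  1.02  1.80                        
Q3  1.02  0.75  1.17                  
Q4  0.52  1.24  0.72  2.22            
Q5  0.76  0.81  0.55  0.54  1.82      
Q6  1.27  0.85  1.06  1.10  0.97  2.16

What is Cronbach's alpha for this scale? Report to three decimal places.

Σσᵢ² = 2.76 + 1.80 + 1.17 + 2.22 + 1.82 + 2.16 = 11.93
Sum of off-diagonal covariances = 13.18
σ²_total = 11.93 + 2 × 13.18 = 38.29
α = (k/(k−1))·(1 − Σσᵢ²/σ²_total) = (6/5)·(1 − 11.93/38.29) = 0.826

α = 0.826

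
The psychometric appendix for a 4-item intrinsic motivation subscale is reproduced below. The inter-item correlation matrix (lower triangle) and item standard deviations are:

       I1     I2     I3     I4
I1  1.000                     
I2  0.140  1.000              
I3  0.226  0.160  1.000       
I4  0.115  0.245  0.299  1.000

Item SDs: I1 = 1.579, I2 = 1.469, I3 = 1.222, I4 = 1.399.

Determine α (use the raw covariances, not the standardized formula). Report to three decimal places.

α = 0.485

Σσ²ᵢ = 1.579² + 1.469² + 1.222² + 1.399² = 8.1017
Covariances σ_ij = r_ij · s_i · s_j:
  σ(I1,I2) = 0.140 × 1.579 × 1.469 = 0.3247
  σ(I1,I3) = 0.226 × 1.579 × 1.222 = 0.4361
  σ(I1,I4) = 0.115 × 1.579 × 1.399 = 0.2540
  σ(I2,I3) = 0.160 × 1.469 × 1.222 = 0.2872
  σ(I2,I4) = 0.245 × 1.469 × 1.399 = 0.5035
  σ(I3,I4) = 0.299 × 1.222 × 1.399 = 0.5112
σ²_T = Σσ²ᵢ + 2·Σσ_ij = 8.1017 + 2 × 2.3167 = 12.7351
α = (4/3)·(1 − 8.1017/12.7351) = 0.485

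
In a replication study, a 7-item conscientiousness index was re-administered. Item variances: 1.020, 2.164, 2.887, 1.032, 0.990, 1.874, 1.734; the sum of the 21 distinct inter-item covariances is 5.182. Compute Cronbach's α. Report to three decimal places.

α = 0.548

Σσᵢ² = 1.020 + 2.164 + 2.887 + 1.032 + 0.990 + 1.874 + 1.734 = 11.701
Sum of distinct covariances = 5.182
σ²_T = Σσᵢ² + 2·Σcov = 11.701 + 2 × 5.182 = 22.065
α = (7/6)·(1 − 11.701/22.065) = 0.548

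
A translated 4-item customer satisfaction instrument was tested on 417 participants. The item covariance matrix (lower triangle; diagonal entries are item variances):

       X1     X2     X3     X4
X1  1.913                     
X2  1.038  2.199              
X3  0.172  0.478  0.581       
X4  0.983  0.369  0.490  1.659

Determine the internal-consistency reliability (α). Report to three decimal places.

α = 0.702

Σσᵢ² = 1.913 + 2.199 + 0.581 + 1.659 = 6.352
Sum of off-diagonal covariances = 3.530
total variance = 6.352 + 2 × 3.530 = 13.412
α = (k/(k−1))·(1 − Σσᵢ²/total variance) = (4/3)·(1 − 6.352/13.412) = 0.702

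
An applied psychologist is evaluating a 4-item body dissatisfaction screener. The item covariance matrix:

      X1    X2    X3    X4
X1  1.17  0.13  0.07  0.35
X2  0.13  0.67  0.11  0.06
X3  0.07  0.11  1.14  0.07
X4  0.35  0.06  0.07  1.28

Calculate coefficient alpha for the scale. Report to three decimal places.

Σσᵢ² = 1.17 + 0.67 + 1.14 + 1.28 = 4.26
Sum of off-diagonal covariances = 0.79
σ²_T = 4.26 + 2 × 0.79 = 5.84
α = (k/(k−1))·(1 − Σσᵢ²/σ²_T) = (4/3)·(1 − 4.26/5.84) = 0.361

α = 0.361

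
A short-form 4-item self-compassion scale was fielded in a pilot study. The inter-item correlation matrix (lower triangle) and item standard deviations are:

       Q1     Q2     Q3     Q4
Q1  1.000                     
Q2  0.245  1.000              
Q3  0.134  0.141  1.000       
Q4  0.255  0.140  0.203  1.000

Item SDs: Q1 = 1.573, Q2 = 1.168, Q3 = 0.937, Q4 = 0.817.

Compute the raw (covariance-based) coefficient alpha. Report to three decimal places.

coefficient alpha = 0.460

Σσ²ᵢ = 1.573² + 1.168² + 0.937² + 0.817² = 5.3840
Covariances σ_ij = r_ij · s_i · s_j:
  σ(Q1,Q2) = 0.245 × 1.573 × 1.168 = 0.4501
  σ(Q1,Q3) = 0.134 × 1.573 × 0.937 = 0.1975
  σ(Q1,Q4) = 0.255 × 1.573 × 0.817 = 0.3277
  σ(Q2,Q3) = 0.141 × 1.168 × 0.937 = 0.1543
  σ(Q2,Q4) = 0.140 × 1.168 × 0.817 = 0.1336
  σ(Q3,Q4) = 0.203 × 0.937 × 0.817 = 0.1554
σ²_T = Σσ²ᵢ + 2·Σσ_ij = 5.3840 + 2 × 1.4186 = 8.2212
α = (4/3)·(1 − 5.3840/8.2212) = 0.460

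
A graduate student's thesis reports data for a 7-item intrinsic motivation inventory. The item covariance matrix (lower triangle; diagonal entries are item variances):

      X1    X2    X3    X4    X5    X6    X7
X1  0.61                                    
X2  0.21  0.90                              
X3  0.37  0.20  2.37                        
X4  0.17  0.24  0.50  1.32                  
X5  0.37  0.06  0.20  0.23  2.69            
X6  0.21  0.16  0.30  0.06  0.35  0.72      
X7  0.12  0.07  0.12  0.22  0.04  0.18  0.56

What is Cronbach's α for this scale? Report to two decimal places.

sum of item variances = 0.61 + 0.90 + 2.37 + 1.32 + 2.69 + 0.72 + 0.56 = 9.17
Σ_{i<j} σ_ij = 4.38
total variance = 9.17 + 2 × 4.38 = 17.93
α = (k/(k−1))·(1 − sum of item variances/total variance) = (7/6)·(1 − 9.17/17.93) = 0.57

Cronbach's α = 0.57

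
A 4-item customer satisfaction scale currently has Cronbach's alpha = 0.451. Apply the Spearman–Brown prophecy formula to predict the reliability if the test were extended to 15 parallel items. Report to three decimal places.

predicted reliability = 0.755

Length factor m = 15/4 = 3.7500
α' = m·α / (1 + (m−1)·α)
   = 15/4 × 0.451 / (1 + (15/4 − 1) × 0.451)
   = 1.6913 / 2.2403 = 0.755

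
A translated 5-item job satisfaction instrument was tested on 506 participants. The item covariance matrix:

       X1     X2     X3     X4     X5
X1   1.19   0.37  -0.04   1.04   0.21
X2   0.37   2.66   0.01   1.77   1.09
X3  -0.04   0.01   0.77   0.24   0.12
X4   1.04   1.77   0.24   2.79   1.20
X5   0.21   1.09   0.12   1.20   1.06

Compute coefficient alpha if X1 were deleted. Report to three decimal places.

α = 0.732

Remaining items: X2, X3, X4, X5 (k = 4).
ΣVar(i) = 2.66 + 0.77 + 2.79 + 1.06 = 7.28
σ²_T = 7.28 + 2 × 4.43 = 16.14
α (item deleted) = (4/3)·(1 − 7.28/16.14) = 0.732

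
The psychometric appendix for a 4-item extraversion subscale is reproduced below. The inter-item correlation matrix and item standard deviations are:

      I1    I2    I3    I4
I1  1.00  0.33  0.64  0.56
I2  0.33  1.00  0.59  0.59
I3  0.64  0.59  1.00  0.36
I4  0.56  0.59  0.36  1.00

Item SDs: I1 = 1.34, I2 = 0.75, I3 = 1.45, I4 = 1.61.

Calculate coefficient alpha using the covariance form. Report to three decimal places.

Σσ²ᵢ = 1.34² + 0.75² + 1.45² + 1.61² = 7.0527
Covariances σ_ij = r_ij · s_i · s_j:
  σ(I1,I2) = 0.33 × 1.34 × 0.75 = 0.3317
  σ(I1,I3) = 0.64 × 1.34 × 1.45 = 1.2435
  σ(I1,I4) = 0.56 × 1.34 × 1.61 = 1.2081
  σ(I2,I3) = 0.59 × 0.75 × 1.45 = 0.6416
  σ(I2,I4) = 0.59 × 0.75 × 1.61 = 0.7124
  σ(I3,I4) = 0.36 × 1.45 × 1.61 = 0.8404
σ²_T = Σσ²ᵢ + 2·Σσ_ij = 7.0527 + 2 × 4.9777 = 17.0081
α = (4/3)·(1 − 7.0527/17.0081) = 0.780

α = 0.780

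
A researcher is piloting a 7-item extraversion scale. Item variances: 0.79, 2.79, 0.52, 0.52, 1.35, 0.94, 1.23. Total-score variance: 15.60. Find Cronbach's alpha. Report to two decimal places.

Cronbach's alpha = 0.56

Σσ²ᵢ = 0.79 + 2.79 + 0.52 + 0.52 + 1.35 + 0.94 + 1.23 = 8.14
α = (k/(k−1))·(1 − Σσ²ᵢ/Var(T)) = (7/6)·(1 − 8.14/15.60) = 0.56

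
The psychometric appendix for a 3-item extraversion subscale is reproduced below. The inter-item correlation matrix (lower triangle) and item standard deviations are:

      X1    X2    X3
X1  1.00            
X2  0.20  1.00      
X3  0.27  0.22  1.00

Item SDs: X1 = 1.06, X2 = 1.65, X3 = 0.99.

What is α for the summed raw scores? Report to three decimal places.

Σσ²ᵢ = 1.06² + 1.65² + 0.99² = 4.8262
Covariances σ_ij = r_ij · s_i · s_j:
  σ(X1,X2) = 0.20 × 1.06 × 1.65 = 0.3498
  σ(X1,X3) = 0.27 × 1.06 × 0.99 = 0.2833
  σ(X2,X3) = 0.22 × 1.65 × 0.99 = 0.3594
σ²_T = Σσ²ᵢ + 2·Σσ_ij = 4.8262 + 2 × 0.9925 = 6.8112
α = (3/2)·(1 − 4.8262/6.8112) = 0.437

α = 0.437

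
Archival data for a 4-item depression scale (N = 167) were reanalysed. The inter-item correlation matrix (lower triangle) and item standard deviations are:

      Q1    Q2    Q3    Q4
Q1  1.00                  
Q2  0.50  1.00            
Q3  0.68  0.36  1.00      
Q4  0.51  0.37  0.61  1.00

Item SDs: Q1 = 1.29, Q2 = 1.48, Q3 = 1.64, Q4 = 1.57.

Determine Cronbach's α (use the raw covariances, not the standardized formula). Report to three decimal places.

Σσ²ᵢ = 1.29² + 1.48² + 1.64² + 1.57² = 9.0090
Covariances σ_ij = r_ij · s_i · s_j:
  σ(Q1,Q2) = 0.50 × 1.29 × 1.48 = 0.9546
  σ(Q1,Q3) = 0.68 × 1.29 × 1.64 = 1.4386
  σ(Q1,Q4) = 0.51 × 1.29 × 1.57 = 1.0329
  σ(Q2,Q3) = 0.36 × 1.48 × 1.64 = 0.8738
  σ(Q2,Q4) = 0.37 × 1.48 × 1.57 = 0.8597
  σ(Q3,Q4) = 0.61 × 1.64 × 1.57 = 1.5706
σ²_T = Σσ²ᵢ + 2·Σσ_ij = 9.0090 + 2 × 6.7302 = 22.4694
α = (4/3)·(1 − 9.0090/22.4694) = 0.799

Cronbach's α = 0.799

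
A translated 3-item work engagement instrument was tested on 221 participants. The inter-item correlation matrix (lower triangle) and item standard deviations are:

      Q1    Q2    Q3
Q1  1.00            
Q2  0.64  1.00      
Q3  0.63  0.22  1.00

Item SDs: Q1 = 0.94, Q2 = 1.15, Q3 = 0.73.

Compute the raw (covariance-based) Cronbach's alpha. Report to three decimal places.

Cronbach's alpha = 0.733

Σσ²ᵢ = 0.94² + 1.15² + 0.73² = 2.7390
Covariances σ_ij = r_ij · s_i · s_j:
  σ(Q1,Q2) = 0.64 × 0.94 × 1.15 = 0.6918
  σ(Q1,Q3) = 0.63 × 0.94 × 0.73 = 0.4323
  σ(Q2,Q3) = 0.22 × 1.15 × 0.73 = 0.1847
σ²_T = Σσ²ᵢ + 2·Σσ_ij = 2.7390 + 2 × 1.3088 = 5.3566
α = (3/2)·(1 − 2.7390/5.3566) = 0.733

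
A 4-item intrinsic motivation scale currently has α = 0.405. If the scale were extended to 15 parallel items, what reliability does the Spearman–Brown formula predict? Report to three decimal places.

predicted reliability = 0.719

Length factor m = 15/4 = 3.7500
α' = m·α / (1 + (m−1)·α)
   = 15/4 × 0.405 / (1 + (15/4 − 1) × 0.405)
   = 1.5188 / 2.1138 = 0.719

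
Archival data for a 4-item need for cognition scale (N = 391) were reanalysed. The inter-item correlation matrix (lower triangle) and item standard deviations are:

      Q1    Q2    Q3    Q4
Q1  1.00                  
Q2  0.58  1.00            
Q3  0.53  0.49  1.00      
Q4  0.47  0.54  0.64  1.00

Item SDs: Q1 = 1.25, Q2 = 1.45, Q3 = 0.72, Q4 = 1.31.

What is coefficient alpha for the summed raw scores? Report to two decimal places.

α = 0.80

Σσ²ᵢ = 1.25² + 1.45² + 0.72² + 1.31² = 5.8995
Covariances σ_ij = r_ij · s_i · s_j:
  σ(Q1,Q2) = 0.58 × 1.25 × 1.45 = 1.0513
  σ(Q1,Q3) = 0.53 × 1.25 × 0.72 = 0.4770
  σ(Q1,Q4) = 0.47 × 1.25 × 1.31 = 0.7696
  σ(Q2,Q3) = 0.49 × 1.45 × 0.72 = 0.5116
  σ(Q2,Q4) = 0.54 × 1.45 × 1.31 = 1.0257
  σ(Q3,Q4) = 0.64 × 0.72 × 1.31 = 0.6036
σ²_T = Σσ²ᵢ + 2·Σσ_ij = 5.8995 + 2 × 4.4388 = 14.7771
α = (4/3)·(1 − 5.8995/14.7771) = 0.80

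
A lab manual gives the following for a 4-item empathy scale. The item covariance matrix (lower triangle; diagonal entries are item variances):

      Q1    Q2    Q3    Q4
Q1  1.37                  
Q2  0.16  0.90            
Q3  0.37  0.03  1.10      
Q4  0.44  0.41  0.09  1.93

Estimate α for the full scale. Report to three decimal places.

Σσᵢ² = 1.37 + 0.90 + 1.10 + 1.93 = 5.30
Σ_{i<j} σ_ij = 1.50
σ²_T = 5.30 + 2 × 1.50 = 8.30
α = (k/(k−1))·(1 − Σσᵢ²/σ²_T) = (4/3)·(1 − 5.30/8.30) = 0.482

α = 0.482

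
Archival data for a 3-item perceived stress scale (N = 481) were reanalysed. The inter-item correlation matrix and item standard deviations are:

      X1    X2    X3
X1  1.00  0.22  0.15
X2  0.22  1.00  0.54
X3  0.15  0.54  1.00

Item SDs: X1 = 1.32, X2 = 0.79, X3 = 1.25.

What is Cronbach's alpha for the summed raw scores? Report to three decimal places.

α = 0.509

Σσ²ᵢ = 1.32² + 0.79² + 1.25² = 3.9290
Covariances σ_ij = r_ij · s_i · s_j:
  σ(X1,X2) = 0.22 × 1.32 × 0.79 = 0.2294
  σ(X1,X3) = 0.15 × 1.32 × 1.25 = 0.2475
  σ(X2,X3) = 0.54 × 0.79 × 1.25 = 0.5333
σ²_T = Σσ²ᵢ + 2·Σσ_ij = 3.9290 + 2 × 1.0102 = 5.9494
α = (3/2)·(1 − 3.9290/5.9494) = 0.509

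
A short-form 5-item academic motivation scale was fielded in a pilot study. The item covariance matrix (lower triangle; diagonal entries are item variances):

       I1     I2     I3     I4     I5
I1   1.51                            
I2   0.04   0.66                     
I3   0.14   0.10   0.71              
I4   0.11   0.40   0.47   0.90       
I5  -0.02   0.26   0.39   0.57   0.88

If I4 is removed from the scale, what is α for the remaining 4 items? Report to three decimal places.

α = 0.435

Remaining items: I1, I2, I3, I5 (k = 4).
Σσ²ᵢ = 1.51 + 0.66 + 0.71 + 0.88 = 3.76
σ²_T = 3.76 + 2 × 0.91 = 5.58
α (item deleted) = (4/3)·(1 − 3.76/5.58) = 0.435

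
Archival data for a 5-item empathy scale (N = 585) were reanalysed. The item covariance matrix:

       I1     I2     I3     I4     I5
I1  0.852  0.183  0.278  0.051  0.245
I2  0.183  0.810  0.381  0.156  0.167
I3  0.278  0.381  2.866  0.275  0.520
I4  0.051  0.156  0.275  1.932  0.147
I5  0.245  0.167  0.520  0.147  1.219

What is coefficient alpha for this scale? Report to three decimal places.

Σσᵢ² = 0.852 + 0.810 + 2.866 + 1.932 + 1.219 = 7.679
Σ_{i<j} σ_ij = 2.403
Var(T) = 7.679 + 2 × 2.403 = 12.485
α = (k/(k−1))·(1 − Σσᵢ²/Var(T)) = (5/4)·(1 − 7.679/12.485) = 0.481

α = 0.481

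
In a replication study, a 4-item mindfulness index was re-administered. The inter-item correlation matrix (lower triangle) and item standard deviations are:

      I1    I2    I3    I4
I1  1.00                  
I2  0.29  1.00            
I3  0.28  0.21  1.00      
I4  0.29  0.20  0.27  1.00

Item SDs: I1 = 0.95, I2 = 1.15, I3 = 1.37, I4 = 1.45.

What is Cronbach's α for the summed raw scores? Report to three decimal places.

Σσ²ᵢ = 0.95² + 1.15² + 1.37² + 1.45² = 6.2044
Covariances σ_ij = r_ij · s_i · s_j:
  σ(I1,I2) = 0.29 × 0.95 × 1.15 = 0.3168
  σ(I1,I3) = 0.28 × 0.95 × 1.37 = 0.3644
  σ(I1,I4) = 0.29 × 0.95 × 1.45 = 0.3995
  σ(I2,I3) = 0.21 × 1.15 × 1.37 = 0.3309
  σ(I2,I4) = 0.20 × 1.15 × 1.45 = 0.3335
  σ(I3,I4) = 0.27 × 1.37 × 1.45 = 0.5364
σ²_T = Σσ²ᵢ + 2·Σσ_ij = 6.2044 + 2 × 2.2815 = 10.7674
α = (4/3)·(1 − 6.2044/10.7674) = 0.565

α = 0.565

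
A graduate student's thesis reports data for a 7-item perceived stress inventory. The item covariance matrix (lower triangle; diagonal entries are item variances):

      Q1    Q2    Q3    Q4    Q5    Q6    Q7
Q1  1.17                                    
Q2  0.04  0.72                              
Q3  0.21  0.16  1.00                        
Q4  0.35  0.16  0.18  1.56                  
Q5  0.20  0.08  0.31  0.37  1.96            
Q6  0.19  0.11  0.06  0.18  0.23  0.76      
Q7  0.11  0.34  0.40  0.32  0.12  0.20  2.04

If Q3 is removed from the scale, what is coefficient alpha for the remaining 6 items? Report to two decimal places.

α = 0.51

Remaining items: Q1, Q2, Q4, Q5, Q6, Q7 (k = 6).
Σσᵢ² = 1.17 + 0.72 + 1.56 + 1.96 + 0.76 + 2.04 = 8.21
total variance = 8.21 + 2 × 3.00 = 14.21
α (item deleted) = (6/5)·(1 − 8.21/14.21) = 0.51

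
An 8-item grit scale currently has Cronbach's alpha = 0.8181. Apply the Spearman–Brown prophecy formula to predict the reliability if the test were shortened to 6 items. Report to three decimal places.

Length factor m = 6/8 = 0.7500
α' = m·α / (1 − (1−m)·α)
   = 6/8 × 0.8181 / (1 − (1 − 6/8) × 0.8181)
   = 0.6136 / 0.7955 = 0.771

predicted reliability = 0.771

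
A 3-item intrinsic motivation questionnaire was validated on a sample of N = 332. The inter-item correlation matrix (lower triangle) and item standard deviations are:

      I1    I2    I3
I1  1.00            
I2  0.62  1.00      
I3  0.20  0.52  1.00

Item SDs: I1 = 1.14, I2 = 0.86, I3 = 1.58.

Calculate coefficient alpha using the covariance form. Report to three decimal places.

Σσ²ᵢ = 1.14² + 0.86² + 1.58² = 4.5356
Covariances σ_ij = r_ij · s_i · s_j:
  σ(I1,I2) = 0.62 × 1.14 × 0.86 = 0.6078
  σ(I1,I3) = 0.20 × 1.14 × 1.58 = 0.3602
  σ(I2,I3) = 0.52 × 0.86 × 1.58 = 0.7066
σ²_T = Σσ²ᵢ + 2·Σσ_ij = 4.5356 + 2 × 1.6746 = 7.8848
α = (3/2)·(1 − 4.5356/7.8848) = 0.637

α = 0.637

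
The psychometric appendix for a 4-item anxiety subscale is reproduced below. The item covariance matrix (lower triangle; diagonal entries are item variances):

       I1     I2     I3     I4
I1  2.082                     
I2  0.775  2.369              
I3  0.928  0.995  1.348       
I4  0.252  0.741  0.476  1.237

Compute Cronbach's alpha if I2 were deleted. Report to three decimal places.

α = 0.623

Remaining items: I1, I3, I4 (k = 3).
sum of item variances = 2.082 + 1.348 + 1.237 = 4.667
Var(T) = 4.667 + 2 × 1.656 = 7.979
α (item deleted) = (3/2)·(1 − 4.667/7.979) = 0.623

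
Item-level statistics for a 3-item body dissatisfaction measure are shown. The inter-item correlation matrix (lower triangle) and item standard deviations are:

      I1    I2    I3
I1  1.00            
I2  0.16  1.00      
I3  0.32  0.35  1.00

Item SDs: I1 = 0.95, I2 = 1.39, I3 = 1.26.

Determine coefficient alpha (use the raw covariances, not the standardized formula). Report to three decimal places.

coefficient alpha = 0.530

Σσ²ᵢ = 0.95² + 1.39² + 1.26² = 4.4222
Covariances σ_ij = r_ij · s_i · s_j:
  σ(I1,I2) = 0.16 × 0.95 × 1.39 = 0.2113
  σ(I1,I3) = 0.32 × 0.95 × 1.26 = 0.3830
  σ(I2,I3) = 0.35 × 1.39 × 1.26 = 0.6130
σ²_T = Σσ²ᵢ + 2·Σσ_ij = 4.4222 + 2 × 1.2073 = 6.8368
α = (3/2)·(1 − 4.4222/6.8368) = 0.530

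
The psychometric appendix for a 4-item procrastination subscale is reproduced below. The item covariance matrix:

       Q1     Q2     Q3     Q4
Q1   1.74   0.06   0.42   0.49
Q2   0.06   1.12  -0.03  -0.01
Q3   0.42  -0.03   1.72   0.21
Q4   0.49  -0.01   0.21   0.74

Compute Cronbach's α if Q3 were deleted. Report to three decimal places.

Cronbach's α = 0.346

Remaining items: Q1, Q2, Q4 (k = 3).
Σσ²ᵢ = 1.74 + 1.12 + 0.74 = 3.60
σ²_total = 3.60 + 2 × 0.54 = 4.68
α (item deleted) = (3/2)·(1 − 3.60/4.68) = 0.346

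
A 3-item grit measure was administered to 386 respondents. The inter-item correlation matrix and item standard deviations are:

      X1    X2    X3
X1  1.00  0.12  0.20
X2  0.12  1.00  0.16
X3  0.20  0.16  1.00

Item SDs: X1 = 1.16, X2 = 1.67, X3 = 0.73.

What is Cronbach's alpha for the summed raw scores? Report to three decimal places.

α = 0.306

Σσ²ᵢ = 1.16² + 1.67² + 0.73² = 4.6674
Covariances σ_ij = r_ij · s_i · s_j:
  σ(X1,X2) = 0.12 × 1.16 × 1.67 = 0.2325
  σ(X1,X3) = 0.20 × 1.16 × 0.73 = 0.1694
  σ(X2,X3) = 0.16 × 1.67 × 0.73 = 0.1951
σ²_T = Σσ²ᵢ + 2·Σσ_ij = 4.6674 + 2 × 0.5970 = 5.8614
α = (3/2)·(1 − 4.6674/5.8614) = 0.306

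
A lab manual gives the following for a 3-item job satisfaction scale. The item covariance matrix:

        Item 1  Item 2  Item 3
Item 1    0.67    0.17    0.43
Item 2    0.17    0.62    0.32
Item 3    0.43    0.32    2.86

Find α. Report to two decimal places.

α = 0.46

Σσ²ᵢ = 0.67 + 0.62 + 2.86 = 4.15
Σ_{i<j} σ_ij = 0.92
σ²_T = 4.15 + 2 × 0.92 = 5.99
α = (k/(k−1))·(1 − Σσ²ᵢ/σ²_T) = (3/2)·(1 − 4.15/5.99) = 0.46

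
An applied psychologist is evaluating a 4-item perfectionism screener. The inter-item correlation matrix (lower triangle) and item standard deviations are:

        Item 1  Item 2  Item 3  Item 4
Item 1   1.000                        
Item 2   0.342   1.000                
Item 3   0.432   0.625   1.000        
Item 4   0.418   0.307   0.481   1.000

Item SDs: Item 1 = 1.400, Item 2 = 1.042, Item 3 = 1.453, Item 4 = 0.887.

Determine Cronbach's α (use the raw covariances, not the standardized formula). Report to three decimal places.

α = 0.744

Σσ²ᵢ = 1.400² + 1.042² + 1.453² + 0.887² = 5.9437
Covariances σ_ij = r_ij · s_i · s_j:
  σ(Item 1,Item 2) = 0.342 × 1.400 × 1.042 = 0.4989
  σ(Item 1,Item 3) = 0.432 × 1.400 × 1.453 = 0.8788
  σ(Item 1,Item 4) = 0.418 × 1.400 × 0.887 = 0.5191
  σ(Item 2,Item 3) = 0.625 × 1.042 × 1.453 = 0.9463
  σ(Item 2,Item 4) = 0.307 × 1.042 × 0.887 = 0.2837
  σ(Item 3,Item 4) = 0.481 × 1.453 × 0.887 = 0.6199
σ²_T = Σσ²ᵢ + 2·Σσ_ij = 5.9437 + 2 × 3.7467 = 13.4371
α = (4/3)·(1 − 5.9437/13.4371) = 0.744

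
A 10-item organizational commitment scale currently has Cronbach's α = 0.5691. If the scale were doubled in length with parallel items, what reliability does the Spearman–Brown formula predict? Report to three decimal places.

Length factor m = 2
α' = m·α / (1 + (m−1)·α)
   = 2 × 0.5691 / (1 + (2 − 1) × 0.5691)
   = 1.1382 / 1.5691 = 0.725

predicted reliability = 0.725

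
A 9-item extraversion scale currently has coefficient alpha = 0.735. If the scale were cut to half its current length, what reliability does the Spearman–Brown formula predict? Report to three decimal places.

predicted reliability = 0.581

Length factor m = 1/2
α' = m·α / (1 − (1−m)·α)
   = 1/2 × 0.735 / (1 − (1 − 1/2) × 0.735)
   = 0.3675 / 0.6325 = 0.581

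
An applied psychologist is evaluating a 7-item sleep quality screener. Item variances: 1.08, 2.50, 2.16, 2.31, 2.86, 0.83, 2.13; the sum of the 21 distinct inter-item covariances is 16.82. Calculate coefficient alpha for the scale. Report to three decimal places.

α = 0.826

Σσ²ᵢ = 1.08 + 2.50 + 2.16 + 2.31 + 2.86 + 0.83 + 2.13 = 13.87
Sum of distinct covariances = 16.82
σ²_total = Σσ²ᵢ + 2·Σcov = 13.87 + 2 × 16.82 = 47.51
α = (7/6)·(1 − 13.87/47.51) = 0.826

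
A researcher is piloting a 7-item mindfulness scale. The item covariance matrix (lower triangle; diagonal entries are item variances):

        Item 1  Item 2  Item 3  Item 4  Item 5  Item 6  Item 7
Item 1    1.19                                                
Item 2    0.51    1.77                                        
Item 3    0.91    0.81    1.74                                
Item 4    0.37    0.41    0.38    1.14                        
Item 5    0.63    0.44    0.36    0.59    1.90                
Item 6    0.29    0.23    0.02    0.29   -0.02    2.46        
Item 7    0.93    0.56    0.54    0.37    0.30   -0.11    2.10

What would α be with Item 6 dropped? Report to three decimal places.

α = 0.747

Remaining items: Item 1, Item 2, Item 3, Item 4, Item 5, Item 7 (k = 6).
ΣVar(i) = 1.19 + 1.77 + 1.74 + 1.14 + 1.90 + 2.10 = 9.84
σ²_T = 9.84 + 2 × 8.11 = 26.06
α (item deleted) = (6/5)·(1 − 9.84/26.06) = 0.747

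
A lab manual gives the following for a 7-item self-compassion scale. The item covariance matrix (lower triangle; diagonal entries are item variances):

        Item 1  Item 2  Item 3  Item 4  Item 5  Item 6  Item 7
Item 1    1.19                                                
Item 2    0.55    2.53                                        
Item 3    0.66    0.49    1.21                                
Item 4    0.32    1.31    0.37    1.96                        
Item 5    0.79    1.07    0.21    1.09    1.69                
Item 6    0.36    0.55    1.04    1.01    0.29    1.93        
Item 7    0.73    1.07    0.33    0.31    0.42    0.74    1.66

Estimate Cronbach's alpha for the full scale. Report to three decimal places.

Σσᵢ² = 1.19 + 2.53 + 1.21 + 1.96 + 1.69 + 1.93 + 1.66 = 12.17
Σ_{i<j} σ_ij = 13.71
σ²_total = 12.17 + 2 × 13.71 = 39.59
α = (k/(k−1))·(1 − Σσᵢ²/σ²_total) = (7/6)·(1 − 12.17/39.59) = 0.808

Cronbach's alpha = 0.808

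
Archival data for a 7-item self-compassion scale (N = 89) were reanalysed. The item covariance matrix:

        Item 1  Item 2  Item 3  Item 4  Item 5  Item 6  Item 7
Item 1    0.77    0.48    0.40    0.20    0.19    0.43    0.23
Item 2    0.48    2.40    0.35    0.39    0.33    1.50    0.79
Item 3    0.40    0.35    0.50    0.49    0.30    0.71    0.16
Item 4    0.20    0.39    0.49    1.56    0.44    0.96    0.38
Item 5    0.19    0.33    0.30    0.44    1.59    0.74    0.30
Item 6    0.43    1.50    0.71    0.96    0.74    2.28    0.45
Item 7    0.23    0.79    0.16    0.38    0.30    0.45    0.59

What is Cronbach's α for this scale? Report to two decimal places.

Cronbach's α = 0.79

Σσᵢ² = 0.77 + 2.40 + 0.50 + 1.56 + 1.59 + 2.28 + 0.59 = 9.69
Σ_{i<j} σ_ij = 10.22
σ²_T = 9.69 + 2 × 10.22 = 30.13
α = (k/(k−1))·(1 − Σσᵢ²/σ²_T) = (7/6)·(1 − 9.69/30.13) = 0.79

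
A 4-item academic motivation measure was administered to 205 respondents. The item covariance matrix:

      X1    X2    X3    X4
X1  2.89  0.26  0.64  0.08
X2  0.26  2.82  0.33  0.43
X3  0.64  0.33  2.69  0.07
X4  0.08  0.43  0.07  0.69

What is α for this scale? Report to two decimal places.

sum of item variances = 2.89 + 2.82 + 2.69 + 0.69 = 9.09
Sum of off-diagonal covariances = 1.81
σ²_total = 9.09 + 2 × 1.81 = 12.71
α = (k/(k−1))·(1 − sum of item variances/σ²_total) = (4/3)·(1 − 9.09/12.71) = 0.38

α = 0.38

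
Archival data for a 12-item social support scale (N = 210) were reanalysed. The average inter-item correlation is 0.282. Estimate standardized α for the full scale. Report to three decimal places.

Standardized α = k·r̄ / (1 + (k−1)·r̄) = 12 × 0.282 / (1 + 11 × 0.282)
  = 3.3840 / 4.1020 = 0.825

α = 0.825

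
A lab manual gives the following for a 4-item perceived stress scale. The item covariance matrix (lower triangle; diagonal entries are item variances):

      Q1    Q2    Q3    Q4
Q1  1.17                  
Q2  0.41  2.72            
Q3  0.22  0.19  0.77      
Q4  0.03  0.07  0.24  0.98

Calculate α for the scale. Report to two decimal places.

Σσ²ᵢ = 1.17 + 2.72 + 0.77 + 0.98 = 5.64
Sum of the distinct covariances = 1.16
σ²_T = 5.64 + 2 × 1.16 = 7.96
α = (k/(k−1))·(1 − Σσ²ᵢ/σ²_T) = (4/3)·(1 − 5.64/7.96) = 0.39

α = 0.39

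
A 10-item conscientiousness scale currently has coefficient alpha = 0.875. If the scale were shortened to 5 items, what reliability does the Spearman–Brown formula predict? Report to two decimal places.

predicted reliability = 0.78

Length factor m = 5/10 = 0.5000
α' = m·α / (1 − (1−m)·α)
   = 5/10 × 0.875 / (1 − (1 − 5/10) × 0.875)
   = 0.4375 / 0.5625 = 0.78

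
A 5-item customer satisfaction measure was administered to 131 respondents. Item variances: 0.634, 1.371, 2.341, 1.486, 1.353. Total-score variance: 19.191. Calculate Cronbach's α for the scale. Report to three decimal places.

Cronbach's α = 0.782

Σσᵢ² = 0.634 + 1.371 + 2.341 + 1.486 + 1.353 = 7.185
α = (k/(k−1))·(1 − Σσᵢ²/σ²_total) = (5/4)·(1 − 7.185/19.191) = 0.782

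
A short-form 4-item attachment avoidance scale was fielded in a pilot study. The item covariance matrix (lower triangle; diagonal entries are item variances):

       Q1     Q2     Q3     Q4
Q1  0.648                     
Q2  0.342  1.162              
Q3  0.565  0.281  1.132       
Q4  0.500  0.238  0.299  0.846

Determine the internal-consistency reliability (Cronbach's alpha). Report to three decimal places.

ΣVar(i) = 0.648 + 1.162 + 1.132 + 0.846 = 3.788
Σ_{i<j} σ_ij = 2.225
σ²_T = 3.788 + 2 × 2.225 = 8.238
α = (k/(k−1))·(1 − ΣVar(i)/σ²_T) = (4/3)·(1 − 3.788/8.238) = 0.720

α = 0.720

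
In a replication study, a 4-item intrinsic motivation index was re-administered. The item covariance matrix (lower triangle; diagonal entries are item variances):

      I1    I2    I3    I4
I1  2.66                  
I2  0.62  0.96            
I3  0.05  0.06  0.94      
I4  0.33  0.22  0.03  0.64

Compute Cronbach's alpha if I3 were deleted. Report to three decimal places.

Cronbach's alpha = 0.532

Remaining items: I1, I2, I4 (k = 3).
Σσ²ᵢ = 2.66 + 0.96 + 0.64 = 4.26
σ²_T = 4.26 + 2 × 1.17 = 6.60
α (item deleted) = (3/2)·(1 − 4.26/6.60) = 0.532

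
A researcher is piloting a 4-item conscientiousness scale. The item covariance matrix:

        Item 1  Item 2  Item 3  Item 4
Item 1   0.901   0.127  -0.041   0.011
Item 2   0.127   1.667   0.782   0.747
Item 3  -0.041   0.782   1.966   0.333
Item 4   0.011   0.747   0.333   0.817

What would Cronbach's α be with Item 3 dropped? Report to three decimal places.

α = 0.515

Remaining items: Item 1, Item 2, Item 4 (k = 3).
Σσ²ᵢ = 0.901 + 1.667 + 0.817 = 3.385
σ²_T = 3.385 + 2 × 0.885 = 5.155
α (item deleted) = (3/2)·(1 − 3.385/5.155) = 0.515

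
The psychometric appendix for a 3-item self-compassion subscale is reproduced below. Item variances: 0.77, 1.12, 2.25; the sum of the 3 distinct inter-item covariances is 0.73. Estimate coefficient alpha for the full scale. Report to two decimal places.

α = 0.39

sum of item variances = 0.77 + 1.12 + 2.25 = 4.14
Sum of distinct covariances = 0.73
σ²_T = sum of item variances + 2·Σcov = 4.14 + 2 × 0.73 = 5.60
α = (3/2)·(1 − 4.14/5.60) = 0.39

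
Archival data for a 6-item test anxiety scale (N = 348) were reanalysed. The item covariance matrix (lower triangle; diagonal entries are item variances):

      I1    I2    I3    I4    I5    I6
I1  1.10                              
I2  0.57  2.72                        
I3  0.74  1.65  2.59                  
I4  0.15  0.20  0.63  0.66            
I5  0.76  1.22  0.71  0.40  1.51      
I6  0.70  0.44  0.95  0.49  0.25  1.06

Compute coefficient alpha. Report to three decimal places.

α = 0.806

sum of item variances = 1.10 + 2.72 + 2.59 + 0.66 + 1.51 + 1.06 = 9.64
Σ_{i<j} σ_ij = 9.86
σ²_T = 9.64 + 2 × 9.86 = 29.36
α = (k/(k−1))·(1 − sum of item variances/σ²_T) = (6/5)·(1 − 9.64/29.36) = 0.806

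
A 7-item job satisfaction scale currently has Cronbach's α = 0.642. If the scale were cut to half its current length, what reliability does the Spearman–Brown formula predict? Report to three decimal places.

predicted reliability = 0.473

Length factor m = 1/2
α' = m·α / (1 − (1−m)·α)
   = 1/2 × 0.642 / (1 − (1 − 1/2) × 0.642)
   = 0.3210 / 0.6790 = 0.473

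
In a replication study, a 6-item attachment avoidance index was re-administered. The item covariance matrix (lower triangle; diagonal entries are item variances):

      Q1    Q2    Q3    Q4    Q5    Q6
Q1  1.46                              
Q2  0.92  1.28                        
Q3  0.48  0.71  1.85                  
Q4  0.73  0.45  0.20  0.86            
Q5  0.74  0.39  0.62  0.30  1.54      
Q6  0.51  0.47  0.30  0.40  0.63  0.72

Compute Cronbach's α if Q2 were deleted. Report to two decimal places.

α = 0.76

Remaining items: Q1, Q3, Q4, Q5, Q6 (k = 5).
Σσ²ᵢ = 1.46 + 1.85 + 0.86 + 1.54 + 0.72 = 6.43
Var(T) = 6.43 + 2 × 4.91 = 16.25
α (item deleted) = (5/4)·(1 − 6.43/16.25) = 0.76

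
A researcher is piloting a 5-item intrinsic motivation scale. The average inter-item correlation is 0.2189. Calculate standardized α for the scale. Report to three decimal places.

α = 0.584

Standardized α = k·r̄ / (1 + (k−1)·r̄) = 5 × 0.2189 / (1 + 4 × 0.2189)
  = 1.0945 / 1.8756 = 0.584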